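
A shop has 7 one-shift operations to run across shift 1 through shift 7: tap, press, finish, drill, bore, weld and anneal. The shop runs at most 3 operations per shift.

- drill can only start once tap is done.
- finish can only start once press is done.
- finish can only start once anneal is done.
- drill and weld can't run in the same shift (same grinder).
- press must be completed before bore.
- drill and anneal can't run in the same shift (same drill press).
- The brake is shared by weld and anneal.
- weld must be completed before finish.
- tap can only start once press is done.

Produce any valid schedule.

finish -> shift 3; anneal -> shift 2; weld -> shift 1; press -> shift 1; bore -> shift 2; drill -> shift 3; tap -> shift 2

Checking: press(shift 1) before bore(shift 2); press(shift 1) before finish(shift 3); anneal(shift 2) before finish(shift 3); weld(shift 1) before finish(shift 3); tap(shift 2) before drill(shift 3); press(shift 1) before tap(shift 2); weld(shift 1) != anneal(shift 2); drill(shift 3) != anneal(shift 2); drill(shift 3) != weld(shift 1); max 3 per shift (cap 3).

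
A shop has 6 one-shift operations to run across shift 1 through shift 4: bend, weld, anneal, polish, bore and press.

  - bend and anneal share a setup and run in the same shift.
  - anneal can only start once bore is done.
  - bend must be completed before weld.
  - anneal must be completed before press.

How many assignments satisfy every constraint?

24

Splitting on bend: it can be shift 2 (16), shift 3 (8). Listing each branch's schedules as (weld, anneal, polish, bore, press) by shift number:
bend=shift 2: (3,2,1,1,3) (3,2,1,1,4) (3,2,2,1,3) (3,2,2,1,4) (3,2,3,1,3) (3,2,3,1,4) (3,2,4,1,3) (3,2,4,1,4) (4,2,1,1,3) (4,2,1,1,4) (4,2,2,1,3) (4,2,2,1,4) (4,2,3,1,3) (4,2,3,1,4) (4,2,4,1,3) (4,2,4,1,4) — 16.
bend=shift 3: (4,3,1,1,4) (4,3,1,2,4) (4,3,2,1,4) (4,3,2,2,4) (4,3,3,1,4) (4,3,3,2,4) (4,3,4,1,4) (4,3,4,2,4) — 8.
Summing: 16 + 8 = 24.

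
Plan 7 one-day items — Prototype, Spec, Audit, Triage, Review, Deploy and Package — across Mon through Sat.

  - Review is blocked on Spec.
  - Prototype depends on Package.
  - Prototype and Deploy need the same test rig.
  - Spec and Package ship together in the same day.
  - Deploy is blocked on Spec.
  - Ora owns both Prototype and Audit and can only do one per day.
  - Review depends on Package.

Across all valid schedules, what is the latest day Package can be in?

Downstream work caps Package at Fri.
Package at Thu is achievable: Triage in Mon; Spec in Thu; Package in Thu; Deploy in Sat; Prototype in Fri; Audit in Mon; Review in Fri.
Nothing later works — the conflict constraints rule out every day after Thu.

Thu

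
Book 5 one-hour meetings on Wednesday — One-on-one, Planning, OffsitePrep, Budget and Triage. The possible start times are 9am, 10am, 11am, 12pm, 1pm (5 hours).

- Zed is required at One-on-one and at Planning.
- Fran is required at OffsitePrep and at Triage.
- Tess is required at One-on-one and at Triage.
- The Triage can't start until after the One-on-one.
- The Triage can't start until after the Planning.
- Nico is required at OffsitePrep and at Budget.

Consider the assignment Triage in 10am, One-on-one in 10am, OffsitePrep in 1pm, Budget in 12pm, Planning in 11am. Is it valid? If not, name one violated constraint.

No — it violates: Tess is required at One-on-one and at Triage

The Triage can't start until after the One-on-one — violated.
Fran is required at OffsitePrep and at Triage — holds.
Zed is required at One-on-one and at Planning — holds.
The Triage can't start until after the Planning — violated.
Tess is required at One-on-one and at Triage — violated.
Nico is required at OffsitePrep and at Budget — holds.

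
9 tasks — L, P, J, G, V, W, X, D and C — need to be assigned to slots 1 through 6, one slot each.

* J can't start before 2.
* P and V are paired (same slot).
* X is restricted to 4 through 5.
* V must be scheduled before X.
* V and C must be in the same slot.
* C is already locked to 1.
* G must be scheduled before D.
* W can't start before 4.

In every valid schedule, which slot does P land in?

1

P must be in the same slot as C, which can't be after 1, so P is at most 1.
So P is pinned to 1.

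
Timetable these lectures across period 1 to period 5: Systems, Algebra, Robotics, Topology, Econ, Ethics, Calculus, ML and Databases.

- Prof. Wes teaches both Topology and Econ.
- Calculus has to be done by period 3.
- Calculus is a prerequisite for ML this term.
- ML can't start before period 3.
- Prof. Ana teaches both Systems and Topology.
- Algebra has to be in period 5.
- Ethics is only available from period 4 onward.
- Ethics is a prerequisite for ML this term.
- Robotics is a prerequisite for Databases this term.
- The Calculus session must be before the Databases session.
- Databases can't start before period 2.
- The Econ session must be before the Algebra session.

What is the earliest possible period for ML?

ML is available from period 3; precedence pushes ML to at least period 5.
ML at period 5 is achievable: Databases -> period 2, Econ -> period 1, Topology -> period 2, Robotics -> period 1, Algebra -> period 5, Systems -> period 1, Ethics -> period 4, ML -> period 5, Calculus -> period 1.

period 5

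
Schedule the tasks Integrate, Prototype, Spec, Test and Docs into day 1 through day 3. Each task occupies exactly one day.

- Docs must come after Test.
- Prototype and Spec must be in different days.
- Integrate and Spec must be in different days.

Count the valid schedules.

Splitting on Integrate: it can be day 1 (12), day 2 (12), day 3 (12). Listing each branch's schedules as (Prototype, Spec, Test, Docs) by day number:
Integrate=day 1: (1,2,1,2) (1,2,1,3) (1,2,2,3) (1,3,1,2) (1,3,1,3) (1,3,2,3) (2,3,1,2) (2,3,1,3) (2,3,2,3) (3,2,1,2) (3,2,1,3) (3,2,2,3) — 12.
Integrate=day 2: (1,3,1,2) (1,3,1,3) (1,3,2,3) (2,1,1,2) (2,1,1,3) (2,1,2,3) (2,3,1,2) (2,3,1,3) (2,3,2,3) (3,1,1,2) (3,1,1,3) (3,1,2,3) — 12.
Integrate=day 3: (1,2,1,2) (1,2,1,3) (1,2,2,3) (2,1,1,2) (2,1,1,3) (2,1,2,3) (3,1,1,2) (3,1,1,3) (3,1,2,3) (3,2,1,2) (3,2,1,3) (3,2,2,3) — 12.
Summing: 12 + 12 + 12 = 36.

36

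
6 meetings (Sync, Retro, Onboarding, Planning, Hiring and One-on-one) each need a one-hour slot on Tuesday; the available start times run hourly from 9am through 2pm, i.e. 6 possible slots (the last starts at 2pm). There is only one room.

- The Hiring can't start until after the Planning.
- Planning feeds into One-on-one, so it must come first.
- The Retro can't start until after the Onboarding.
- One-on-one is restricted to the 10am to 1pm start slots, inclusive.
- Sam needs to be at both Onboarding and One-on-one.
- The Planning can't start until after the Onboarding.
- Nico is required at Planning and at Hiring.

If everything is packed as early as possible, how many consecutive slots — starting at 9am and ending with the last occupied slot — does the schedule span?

6 slots

The precedence chain requires at least 3 distinct slots.
With at most 1 per slot and 6 meetings, at least 6 slots are needed.
6 works (last occupied slot: 2pm): for example Onboarding in 9am, Planning in 10am, Sync in 2pm, Retro in 12pm, One-on-one in 11am, Hiring in 1pm.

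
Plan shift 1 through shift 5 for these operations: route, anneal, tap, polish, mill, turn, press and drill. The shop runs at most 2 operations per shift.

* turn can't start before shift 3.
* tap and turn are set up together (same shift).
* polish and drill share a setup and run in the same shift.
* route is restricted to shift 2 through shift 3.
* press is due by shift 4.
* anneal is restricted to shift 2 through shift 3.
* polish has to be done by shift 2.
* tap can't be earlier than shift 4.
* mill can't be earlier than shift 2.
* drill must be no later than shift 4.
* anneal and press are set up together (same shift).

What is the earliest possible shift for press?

shift 2

Press must be in the same shift as anneal, which can't be before shift 2, so press is at least shift 2; press's own window allows nothing later than shift 4; press must be in the same shift as anneal, which can't be after shift 3, so press is at most shift 3.
press at shift 2 is achievable: anneal in shift 2, press in shift 2, turn in shift 4, drill in shift 1, route in shift 3, mill in shift 3, tap in shift 4, polish in shift 1.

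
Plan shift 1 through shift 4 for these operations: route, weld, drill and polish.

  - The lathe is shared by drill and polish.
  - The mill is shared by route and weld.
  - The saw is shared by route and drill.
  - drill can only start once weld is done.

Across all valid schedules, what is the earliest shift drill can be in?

shift 2

Precedence pushes drill to at least shift 2.
drill at shift 2 is achievable: drill in shift 2, weld in shift 1, route in shift 3, polish in shift 1.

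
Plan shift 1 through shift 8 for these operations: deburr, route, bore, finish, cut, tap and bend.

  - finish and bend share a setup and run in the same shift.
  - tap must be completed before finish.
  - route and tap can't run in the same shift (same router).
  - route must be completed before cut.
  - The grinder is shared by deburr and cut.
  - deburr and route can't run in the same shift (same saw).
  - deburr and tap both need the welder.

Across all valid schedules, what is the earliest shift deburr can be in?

shift 1

deburr at shift 1 is achievable: tap in shift 3; route in shift 2; bore in shift 1; finish in shift 4; cut in shift 3; deburr in shift 1; bend in shift 4.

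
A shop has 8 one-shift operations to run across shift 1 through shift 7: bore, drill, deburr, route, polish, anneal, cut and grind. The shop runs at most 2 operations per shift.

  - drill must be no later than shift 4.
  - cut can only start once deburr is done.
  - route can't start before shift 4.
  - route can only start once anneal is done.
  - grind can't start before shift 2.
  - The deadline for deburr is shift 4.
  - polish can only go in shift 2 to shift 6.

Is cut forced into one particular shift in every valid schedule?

No

cut can be shift 2 (e.g. route in shift 4; deburr in shift 1; cut in shift 2; grind in shift 3; anneal in shift 3; polish in shift 2; drill in shift 1; bore in shift 4) or shift 3 (e.g. drill in shift 1; cut in shift 3; polish in shift 2; deburr in shift 1; route in shift 4; grind in shift 2; bore in shift 4; anneal in shift 3).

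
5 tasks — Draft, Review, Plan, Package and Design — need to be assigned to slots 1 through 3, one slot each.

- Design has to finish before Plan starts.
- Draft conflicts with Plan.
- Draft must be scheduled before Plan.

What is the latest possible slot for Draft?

2

Downstream work caps Draft at 2.
Draft at 2 is achievable: Plan=3; Draft=2; Package=1; Design=1; Review=1.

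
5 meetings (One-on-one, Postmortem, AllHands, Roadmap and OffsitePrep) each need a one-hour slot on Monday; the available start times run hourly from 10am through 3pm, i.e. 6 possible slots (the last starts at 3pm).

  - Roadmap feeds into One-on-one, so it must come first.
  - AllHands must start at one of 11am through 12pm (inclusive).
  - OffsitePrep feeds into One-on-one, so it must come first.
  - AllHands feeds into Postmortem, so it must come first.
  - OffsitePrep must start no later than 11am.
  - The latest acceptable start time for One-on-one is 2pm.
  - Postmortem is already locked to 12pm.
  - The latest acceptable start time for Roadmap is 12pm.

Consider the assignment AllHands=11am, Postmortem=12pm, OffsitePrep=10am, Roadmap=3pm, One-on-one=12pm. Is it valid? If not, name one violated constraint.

No — it violates: The latest acceptable start time for Roadmap is 12pm

Roadmap feeds into One-on-one, so it must come first — violated.
AllHands feeds into Postmortem, so it must come first — holds.
Postmortem is already locked to 12pm — holds.
OffsitePrep must start no later than 11am — holds.
The latest acceptable start time for Roadmap is 12pm — violated.
OffsitePrep feeds into One-on-one, so it must come first — holds.
The latest acceptable start time for One-on-one is 2pm — holds.
AllHands must start at one of 11am through 12pm (inclusive) — holds.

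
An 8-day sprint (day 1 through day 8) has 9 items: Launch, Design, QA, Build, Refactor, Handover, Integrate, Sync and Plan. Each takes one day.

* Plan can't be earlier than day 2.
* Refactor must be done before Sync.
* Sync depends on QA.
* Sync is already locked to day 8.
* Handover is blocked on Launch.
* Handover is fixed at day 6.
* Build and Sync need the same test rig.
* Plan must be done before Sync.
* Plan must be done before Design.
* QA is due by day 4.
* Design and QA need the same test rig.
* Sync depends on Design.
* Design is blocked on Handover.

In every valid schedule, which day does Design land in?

Handover is fixed at day 6 and must come before Design, so Design is at least day 7.
Sync is fixed at day 8 and must come after Design, so Design is at most day 7.
So Design must be day 7.

day 7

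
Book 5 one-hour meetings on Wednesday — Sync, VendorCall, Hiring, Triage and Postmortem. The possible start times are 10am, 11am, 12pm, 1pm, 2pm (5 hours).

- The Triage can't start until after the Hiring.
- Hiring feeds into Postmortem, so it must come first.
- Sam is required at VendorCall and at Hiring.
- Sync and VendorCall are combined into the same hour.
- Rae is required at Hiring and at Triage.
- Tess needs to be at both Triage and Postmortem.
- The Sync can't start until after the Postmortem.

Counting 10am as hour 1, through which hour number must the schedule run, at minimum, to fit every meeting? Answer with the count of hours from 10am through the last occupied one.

3

The precedence chain requires at least 3 distinct hours.
3 works (last occupied hour: 12pm): for example Sync=12pm; VendorCall=12pm; Postmortem=11am; Triage=12pm; Hiring=10am.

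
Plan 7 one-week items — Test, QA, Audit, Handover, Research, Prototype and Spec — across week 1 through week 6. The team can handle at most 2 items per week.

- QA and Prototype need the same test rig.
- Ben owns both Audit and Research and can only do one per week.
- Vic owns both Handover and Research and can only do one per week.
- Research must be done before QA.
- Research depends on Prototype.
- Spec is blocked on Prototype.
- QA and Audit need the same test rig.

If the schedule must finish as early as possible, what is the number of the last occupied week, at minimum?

week 4

The precedence chain requires at least 3 distinct weeks.
With at most 2 per week and 7 work items, at least 4 weeks are needed.
4 works (last occupied week: week 4): for example Spec in week 2; Handover in week 3; Prototype in week 1; Audit in week 4; Test in week 1; Research in week 2; QA in week 3.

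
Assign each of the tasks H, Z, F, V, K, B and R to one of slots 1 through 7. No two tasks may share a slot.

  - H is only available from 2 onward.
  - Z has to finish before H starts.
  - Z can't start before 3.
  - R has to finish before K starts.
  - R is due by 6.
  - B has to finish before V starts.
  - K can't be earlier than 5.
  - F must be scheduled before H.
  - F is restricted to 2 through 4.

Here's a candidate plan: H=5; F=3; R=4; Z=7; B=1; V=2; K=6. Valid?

No — it violates: Z has to finish before H starts

No two tasks may share a slot — holds.
H is only available from 2 onward — holds.
Z can't start before 3 — holds.
K can't be earlier than 5 — holds.
F must be scheduled before H — holds.
F is restricted to 2 through 4 — holds.
B has to finish before V starts — holds.
R has to finish before K starts — holds.
R is due by 6 — holds.
Z has to finish before H starts — violated.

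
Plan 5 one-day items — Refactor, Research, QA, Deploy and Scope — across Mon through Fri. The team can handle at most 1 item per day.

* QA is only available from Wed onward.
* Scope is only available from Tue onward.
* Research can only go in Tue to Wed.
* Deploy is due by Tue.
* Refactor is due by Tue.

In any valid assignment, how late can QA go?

Fri

QA is available from Wed.
QA at Fri is achievable: Research in Wed, Scope in Thu, Deploy in Tue, QA in Fri, Refactor in Mon.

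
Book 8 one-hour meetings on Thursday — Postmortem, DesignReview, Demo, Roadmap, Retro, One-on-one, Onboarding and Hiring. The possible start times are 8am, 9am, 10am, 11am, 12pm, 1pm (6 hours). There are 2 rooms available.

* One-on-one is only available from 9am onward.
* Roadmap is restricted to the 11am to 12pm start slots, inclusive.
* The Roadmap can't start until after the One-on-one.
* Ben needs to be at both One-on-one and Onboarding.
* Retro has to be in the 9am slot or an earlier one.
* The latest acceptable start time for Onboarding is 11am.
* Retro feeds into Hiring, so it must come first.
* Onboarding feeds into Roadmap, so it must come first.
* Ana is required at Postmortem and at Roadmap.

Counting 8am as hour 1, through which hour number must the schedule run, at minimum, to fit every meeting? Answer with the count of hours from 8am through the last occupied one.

4

The precedence chain requires at least 2 distinct hours.
With at most 2 per hour and 8 meetings, at least 4 hours are needed.
Roadmap can't be placed before 11am — that is hour 4 counting from 8am — so the schedule must run through at least 4 hours.
4 works (last occupied hour: 11am): for example Retro=8am; Demo=11am; Roadmap=11am; One-on-one=9am; Onboarding=8am; Hiring=9am; Postmortem=10am; DesignReview=10am.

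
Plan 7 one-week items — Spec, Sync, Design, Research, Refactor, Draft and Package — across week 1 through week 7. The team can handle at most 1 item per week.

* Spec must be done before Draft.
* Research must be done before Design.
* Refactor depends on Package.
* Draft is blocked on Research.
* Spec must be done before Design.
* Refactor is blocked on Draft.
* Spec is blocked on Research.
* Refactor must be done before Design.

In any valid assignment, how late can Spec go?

Precedence pushes Spec to at least week 2; downstream work caps Spec at week 4.
Spec at week 4 is achievable: Draft=week 5; Design=week 7; Sync=week 3; Refactor=week 6; Spec=week 4; Package=week 2; Research=week 1.

week 4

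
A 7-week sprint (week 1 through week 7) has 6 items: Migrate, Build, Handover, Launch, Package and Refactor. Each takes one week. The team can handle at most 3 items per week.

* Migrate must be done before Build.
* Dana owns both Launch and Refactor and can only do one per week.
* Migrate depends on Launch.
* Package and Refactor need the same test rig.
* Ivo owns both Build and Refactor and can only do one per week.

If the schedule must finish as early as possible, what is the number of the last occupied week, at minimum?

week 3

The precedence chain requires at least 3 distinct weeks.
With at most 3 per week and 6 work items, at least 2 weeks are needed.
3 works (last occupied week: week 3): for example Launch -> week 1; Package -> week 1; Handover -> week 1; Migrate -> week 2; Build -> week 3; Refactor -> week 2.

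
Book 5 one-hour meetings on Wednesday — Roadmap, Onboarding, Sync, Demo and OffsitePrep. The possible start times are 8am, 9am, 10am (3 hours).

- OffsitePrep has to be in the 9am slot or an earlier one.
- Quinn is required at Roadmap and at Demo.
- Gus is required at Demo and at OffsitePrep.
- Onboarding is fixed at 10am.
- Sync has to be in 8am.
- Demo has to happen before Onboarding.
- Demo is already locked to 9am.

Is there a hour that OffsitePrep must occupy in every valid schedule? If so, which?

8am

OffsitePrep's window is 8am–9am.
Demo is fixed at 9am, and OffsitePrep can't share a hour with Demo.
So OffsitePrep must be 8am.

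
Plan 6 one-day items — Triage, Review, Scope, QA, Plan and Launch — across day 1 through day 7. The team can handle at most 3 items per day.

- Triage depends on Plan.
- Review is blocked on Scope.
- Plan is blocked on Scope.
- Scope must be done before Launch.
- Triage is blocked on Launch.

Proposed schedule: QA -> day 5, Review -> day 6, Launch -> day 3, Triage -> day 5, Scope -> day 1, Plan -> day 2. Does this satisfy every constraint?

The team can handle at most 3 items per day — holds.
Review is blocked on Scope — holds.
Plan is blocked on Scope — holds.
Triage depends on Plan — holds.
Triage is blocked on Launch — holds.
Scope must be done before Launch — holds.

Valid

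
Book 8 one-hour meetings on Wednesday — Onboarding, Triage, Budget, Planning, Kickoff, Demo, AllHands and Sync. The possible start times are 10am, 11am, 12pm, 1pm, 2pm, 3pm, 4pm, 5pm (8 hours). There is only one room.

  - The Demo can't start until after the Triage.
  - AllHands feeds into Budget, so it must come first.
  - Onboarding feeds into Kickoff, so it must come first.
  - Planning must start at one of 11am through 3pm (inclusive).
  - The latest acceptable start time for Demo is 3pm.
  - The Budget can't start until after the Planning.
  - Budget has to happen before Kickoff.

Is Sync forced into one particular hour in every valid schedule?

Sync can be 10am (e.g. Kickoff in 5pm, Demo in 1pm, Sync in 10am, Onboarding in 4pm, Budget in 3pm, Triage in 12pm, AllHands in 2pm, Planning in 11am) or 11am (e.g. Demo -> 1pm; AllHands -> 2pm; Triage -> 10am; Onboarding -> 4pm; Planning -> 12pm; Kickoff -> 5pm; Sync -> 11am; Budget -> 3pm).

No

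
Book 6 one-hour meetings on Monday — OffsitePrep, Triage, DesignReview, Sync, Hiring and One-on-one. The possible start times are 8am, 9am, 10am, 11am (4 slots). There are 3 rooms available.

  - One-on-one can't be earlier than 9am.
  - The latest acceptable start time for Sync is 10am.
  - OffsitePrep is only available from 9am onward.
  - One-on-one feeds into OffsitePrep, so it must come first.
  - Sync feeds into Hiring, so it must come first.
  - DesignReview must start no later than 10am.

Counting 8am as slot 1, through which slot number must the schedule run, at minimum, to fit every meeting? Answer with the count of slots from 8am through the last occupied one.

The precedence chain requires at least 2 distinct slots.
With at most 3 per slot and 6 meetings, at least 2 slots are needed.
Propagating the time windows through the other constraints, OffsitePrep can't land before 10am — that is slot 3 counting from 8am — so the schedule must run through at least 3 slots.
3 works (last occupied slot: 10am): for example Hiring=9am; Sync=8am; DesignReview=8am; One-on-one=9am; OffsitePrep=10am; Triage=8am.

3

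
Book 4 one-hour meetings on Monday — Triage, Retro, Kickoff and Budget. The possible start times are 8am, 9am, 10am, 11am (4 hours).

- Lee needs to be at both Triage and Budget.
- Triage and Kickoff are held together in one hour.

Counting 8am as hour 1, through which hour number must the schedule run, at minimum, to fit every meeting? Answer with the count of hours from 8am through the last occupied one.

Could 1 hour be enough, i.e. nothing placed later than 8am? No: Budget can't share with Triage (8am) → nothing is left.
So 1 hour is not enough.
2 works (last occupied hour: 9am): for example Triage in 8am; Retro in 8am; Budget in 9am; Kickoff in 8am.

2 hours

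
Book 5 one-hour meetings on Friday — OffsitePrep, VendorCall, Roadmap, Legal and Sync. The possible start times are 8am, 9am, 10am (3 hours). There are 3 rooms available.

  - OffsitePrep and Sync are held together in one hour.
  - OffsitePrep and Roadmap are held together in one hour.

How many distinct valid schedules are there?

Splitting on OffsitePrep: it can be 8am (4), 9am (4), 10am (4). Listing each branch's schedules as (VendorCall, Roadmap, Legal, Sync):
OffsitePrep=8am: (9am,8am,9am,8am) (9am,8am,10am,8am) (10am,8am,9am,8am) (10am,8am,10am,8am) — 4.
OffsitePrep=9am: (8am,9am,8am,9am) (8am,9am,10am,9am) (10am,9am,8am,9am) (10am,9am,10am,9am) — 4.
OffsitePrep=10am: (8am,10am,8am,10am) (8am,10am,9am,10am) (9am,10am,8am,10am) (9am,10am,9am,10am) — 4.
Summing: 4 + 4 + 4 = 12.

12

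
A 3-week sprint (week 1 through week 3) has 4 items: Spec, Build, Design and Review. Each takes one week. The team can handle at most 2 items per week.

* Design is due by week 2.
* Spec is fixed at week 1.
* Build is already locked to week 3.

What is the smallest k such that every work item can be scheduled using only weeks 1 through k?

3

With at most 2 per week and 4 work items, at least 2 weeks are needed.
Build can't be placed before week 3, so the schedule must run through at least week 3.
3 works (last occupied week: week 3): for example Build in week 3, Design in week 1, Spec in week 1, Review in week 2.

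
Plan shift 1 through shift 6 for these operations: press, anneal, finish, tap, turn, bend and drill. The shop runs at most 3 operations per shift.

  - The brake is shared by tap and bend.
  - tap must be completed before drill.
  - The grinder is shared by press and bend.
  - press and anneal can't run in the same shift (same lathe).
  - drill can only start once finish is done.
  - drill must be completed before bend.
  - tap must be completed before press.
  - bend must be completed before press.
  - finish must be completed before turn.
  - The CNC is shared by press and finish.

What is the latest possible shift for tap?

Downstream work caps tap at shift 3.
tap at shift 3 is achievable: tap=shift 3; finish=shift 1; press=shift 6; turn=shift 2; bend=shift 5; anneal=shift 1; drill=shift 4.

shift 3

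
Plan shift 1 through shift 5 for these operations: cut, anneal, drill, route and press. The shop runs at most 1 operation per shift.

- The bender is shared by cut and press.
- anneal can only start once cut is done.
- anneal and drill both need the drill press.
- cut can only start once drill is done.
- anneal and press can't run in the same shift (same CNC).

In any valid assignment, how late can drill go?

shift 3

Downstream work caps drill at shift 3.
drill at shift 3 is achievable: press -> shift 2, route -> shift 1, drill -> shift 3, anneal -> shift 5, cut -> shift 4.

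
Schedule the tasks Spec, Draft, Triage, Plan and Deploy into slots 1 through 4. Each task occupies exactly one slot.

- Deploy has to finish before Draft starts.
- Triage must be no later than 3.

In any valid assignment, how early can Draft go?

Precedence pushes Draft to at least 2.
Draft at 2 is achievable: Spec in 1, Deploy in 1, Triage in 1, Draft in 2, Plan in 1.

2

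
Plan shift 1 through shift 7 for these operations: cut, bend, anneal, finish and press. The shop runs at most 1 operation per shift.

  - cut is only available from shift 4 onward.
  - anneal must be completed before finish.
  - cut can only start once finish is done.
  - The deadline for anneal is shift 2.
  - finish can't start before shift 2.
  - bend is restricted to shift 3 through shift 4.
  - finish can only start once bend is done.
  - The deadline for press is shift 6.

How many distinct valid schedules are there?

Splitting on cut: it can be shift 5 (4), shift 6 (12), shift 7 (30). Listing each branch's schedules as (bend, anneal, finish, press) by shift number:
cut=shift 5: (3,1,4,2) (3,1,4,6) (3,2,4,1) (3,2,4,6) — 4.
cut=shift 6: (3,1,4,2) (3,1,4,5) (3,1,5,2) (3,1,5,4) (3,2,4,1) (3,2,4,5) (3,2,5,1) (3,2,5,4) (4,1,5,2) (4,1,5,3) (4,2,5,1) (4,2,5,3) — 12.
cut=shift 7: (3,1,4,2) (3,1,4,5) (3,1,4,6) (3,1,5,2) (3,1,5,4) (3,1,5,6) (3,1,6,2) (3,1,6,4) (3,1,6,5) (3,2,4,1) (3,2,4,5) (3,2,4,6) (3,2,5,1) (3,2,5,4) (3,2,5,6) (3,2,6,1) (3,2,6,4) (3,2,6,5) (4,1,5,2) (4,1,5,3) (4,1,5,6) (4,1,6,2) (4,1,6,3) (4,1,6,5) (4,2,5,1) (4,2,5,3) (4,2,5,6) (4,2,6,1) (4,2,6,3) (4,2,6,5) — 30.
Summing: 4 + 12 + 30 = 46.

46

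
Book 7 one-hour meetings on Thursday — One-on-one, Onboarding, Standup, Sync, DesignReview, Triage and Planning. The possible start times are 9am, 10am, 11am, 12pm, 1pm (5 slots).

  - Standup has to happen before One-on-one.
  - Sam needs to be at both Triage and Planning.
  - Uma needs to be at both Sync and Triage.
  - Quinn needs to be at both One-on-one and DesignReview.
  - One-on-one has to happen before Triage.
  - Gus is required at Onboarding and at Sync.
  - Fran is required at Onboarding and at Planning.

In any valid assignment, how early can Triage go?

11am

Precedence pushes Triage to at least 11am.
Triage at 11am is achievable: DesignReview=9am, Sync=10am, Planning=10am, Standup=9am, Onboarding=9am, One-on-one=10am, Triage=11am.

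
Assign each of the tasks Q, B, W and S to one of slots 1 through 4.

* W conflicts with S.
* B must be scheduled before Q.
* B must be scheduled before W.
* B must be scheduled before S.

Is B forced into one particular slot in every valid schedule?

B can be 1 (e.g. W -> 2, S -> 3, Q -> 2, B -> 1) or 2 (e.g. S in 4; Q in 3; B in 2; W in 3).

No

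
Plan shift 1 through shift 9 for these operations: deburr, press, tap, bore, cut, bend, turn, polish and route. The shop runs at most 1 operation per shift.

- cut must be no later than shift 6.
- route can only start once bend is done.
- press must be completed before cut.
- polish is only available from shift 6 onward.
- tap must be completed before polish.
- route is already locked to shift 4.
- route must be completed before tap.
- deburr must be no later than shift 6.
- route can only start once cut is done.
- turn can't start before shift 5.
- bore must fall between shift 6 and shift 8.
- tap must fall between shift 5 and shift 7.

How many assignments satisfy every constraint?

36

Splitting on deburr: it can be shift 5 (21), shift 6 (15). Listing each branch's schedules as (press, tap, bore, cut, bend, turn, polish, route) by shift number:
deburr=shift 5: (1,6,7,2,3,8,9,4) (1,6,7,2,3,9,8,4) (1,6,7,3,2,8,9,4) (1,6,7,3,2,9,8,4) (1,6,8,2,3,7,9,4) (1,6,8,2,3,9,7,4) (1,6,8,3,2,7,9,4) (1,6,8,3,2,9,7,4) (1,7,6,2,3,8,9,4) (1,7,6,2,3,9,8,4) (1,7,6,3,2,8,9,4) (1,7,6,3,2,9,8,4) (1,7,8,2,3,6,9,4) (1,7,8,3,2,6,9,4) (2,6,7,3,1,8,9,4) (2,6,7,3,1,9,8,4) (2,6,8,3,1,7,9,4) (2,6,8,3,1,9,7,4) (2,7,6,3,1,8,9,4) (2,7,6,3,1,9,8,4) (2,7,8,3,1,6,9,4) — 21.
deburr=shift 6: (1,5,7,2,3,8,9,4) (1,5,7,2,3,9,8,4) (1,5,7,3,2,8,9,4) (1,5,7,3,2,9,8,4) (1,5,8,2,3,7,9,4) (1,5,8,2,3,9,7,4) (1,5,8,3,2,7,9,4) (1,5,8,3,2,9,7,4) (1,7,8,2,3,5,9,4) (1,7,8,3,2,5,9,4) (2,5,7,3,1,8,9,4) (2,5,7,3,1,9,8,4) (2,5,8,3,1,7,9,4) (2,5,8,3,1,9,7,4) (2,7,8,3,1,5,9,4) — 15.
Summing: 21 + 15 = 36.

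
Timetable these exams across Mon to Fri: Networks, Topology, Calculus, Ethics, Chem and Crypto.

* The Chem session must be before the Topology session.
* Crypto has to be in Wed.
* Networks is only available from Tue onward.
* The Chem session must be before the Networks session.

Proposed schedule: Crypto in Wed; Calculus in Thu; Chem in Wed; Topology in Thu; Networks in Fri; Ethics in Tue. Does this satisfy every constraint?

Yes

The Chem session must be before the Topology session — holds.
The Chem session must be before the Networks session — holds.
Crypto has to be in Wed — holds.
Networks is only available from Tue onward — holds.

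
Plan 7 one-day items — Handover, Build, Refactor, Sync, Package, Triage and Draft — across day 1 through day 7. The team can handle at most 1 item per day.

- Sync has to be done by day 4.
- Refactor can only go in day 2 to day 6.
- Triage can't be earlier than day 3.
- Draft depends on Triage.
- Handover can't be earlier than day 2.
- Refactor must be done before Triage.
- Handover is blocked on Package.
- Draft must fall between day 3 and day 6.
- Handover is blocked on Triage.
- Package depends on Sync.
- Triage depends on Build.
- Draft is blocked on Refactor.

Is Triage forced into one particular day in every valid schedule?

Triage can be day 3 (e.g. Build=day 1, Refactor=day 2, Handover=day 7, Package=day 6, Sync=day 4, Triage=day 3, Draft=day 5) or day 4 (e.g. Handover in day 7; Draft in day 5; Build in day 3; Sync in day 1; Triage in day 4; Package in day 6; Refactor in day 2).

No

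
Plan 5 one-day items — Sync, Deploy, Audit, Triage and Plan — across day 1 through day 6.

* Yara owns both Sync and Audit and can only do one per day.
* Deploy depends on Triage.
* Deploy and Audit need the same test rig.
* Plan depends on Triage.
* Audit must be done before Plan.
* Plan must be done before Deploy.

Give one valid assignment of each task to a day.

Sync -> day 2, Triage -> day 1, Deploy -> day 3, Plan -> day 2, Audit -> day 1

Checking: Triage(day 1) before Deploy(day 3); Plan(day 2) before Deploy(day 3); Triage(day 1) before Plan(day 2); Audit(day 1) before Plan(day 2); Deploy(day 3) != Audit(day 1); Sync(day 2) != Audit(day 1).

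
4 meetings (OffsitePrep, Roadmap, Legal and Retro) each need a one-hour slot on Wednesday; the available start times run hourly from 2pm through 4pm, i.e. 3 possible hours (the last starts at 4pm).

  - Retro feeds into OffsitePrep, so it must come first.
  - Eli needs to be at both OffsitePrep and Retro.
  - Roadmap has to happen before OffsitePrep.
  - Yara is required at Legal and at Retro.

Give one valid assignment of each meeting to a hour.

Roadmap -> 2pm; OffsitePrep -> 3pm; Retro -> 2pm; Legal -> 3pm

Checking: Roadmap(2pm) before OffsitePrep(3pm); Retro(2pm) before OffsitePrep(3pm); OffsitePrep(3pm) != Retro(2pm); Legal(3pm) != Retro(2pm).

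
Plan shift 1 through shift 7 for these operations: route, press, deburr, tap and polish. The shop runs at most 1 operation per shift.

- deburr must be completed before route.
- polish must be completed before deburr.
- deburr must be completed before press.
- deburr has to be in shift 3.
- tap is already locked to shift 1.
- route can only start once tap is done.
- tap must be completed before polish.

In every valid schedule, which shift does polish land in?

tap is fixed at shift 1 and must come before polish, so polish is at least shift 2.
deburr is fixed at shift 3 and must come after polish, so polish is at most shift 2.
So polish must be shift 2.

shift 2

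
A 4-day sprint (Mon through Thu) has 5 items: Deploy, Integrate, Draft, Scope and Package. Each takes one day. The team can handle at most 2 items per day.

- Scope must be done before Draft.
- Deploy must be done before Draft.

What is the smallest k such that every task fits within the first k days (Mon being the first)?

3

The precedence chain requires at least 2 distinct days.
With at most 2 per day and 5 tasks, at least 3 days are needed.
3 works (last occupied day: Wed): for example Draft=Tue, Integrate=Tue, Scope=Mon, Deploy=Mon, Package=Wed.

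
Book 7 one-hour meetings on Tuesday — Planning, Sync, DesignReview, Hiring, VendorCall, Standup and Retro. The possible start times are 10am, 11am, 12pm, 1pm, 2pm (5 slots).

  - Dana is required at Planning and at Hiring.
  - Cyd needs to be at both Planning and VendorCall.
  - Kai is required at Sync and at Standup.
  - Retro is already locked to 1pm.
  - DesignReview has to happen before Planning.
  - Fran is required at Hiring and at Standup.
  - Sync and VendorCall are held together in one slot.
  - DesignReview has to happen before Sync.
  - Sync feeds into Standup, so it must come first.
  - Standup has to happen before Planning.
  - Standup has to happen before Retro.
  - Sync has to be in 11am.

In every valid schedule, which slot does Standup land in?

Sync is fixed at 11am and must come before Standup, so Standup is at least 12pm.
Retro is fixed at 1pm and must come after Standup, so Standup is at most 12pm.
So Standup must be 12pm.

12pm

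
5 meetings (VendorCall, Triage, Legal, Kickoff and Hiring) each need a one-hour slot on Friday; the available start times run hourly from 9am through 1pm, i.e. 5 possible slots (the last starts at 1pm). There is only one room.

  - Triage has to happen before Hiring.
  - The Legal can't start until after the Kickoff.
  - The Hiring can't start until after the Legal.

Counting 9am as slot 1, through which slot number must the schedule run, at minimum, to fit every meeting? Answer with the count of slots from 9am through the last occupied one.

The precedence chain requires at least 3 distinct slots.
With at most 1 per slot and 5 meetings, at least 5 slots are needed.
5 works (last occupied slot: 1pm): for example VendorCall in 1pm; Kickoff in 9am; Triage in 11am; Legal in 10am; Hiring in 12pm.

5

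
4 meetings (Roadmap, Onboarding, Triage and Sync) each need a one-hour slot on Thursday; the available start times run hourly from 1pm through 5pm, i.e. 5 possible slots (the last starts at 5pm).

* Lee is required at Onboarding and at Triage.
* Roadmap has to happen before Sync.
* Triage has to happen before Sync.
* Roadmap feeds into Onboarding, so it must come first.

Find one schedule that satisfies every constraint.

Sync in 2pm; Onboarding in 2pm; Triage in 1pm; Roadmap in 1pm

Checking: Roadmap(1pm) before Onboarding(2pm); Roadmap(1pm) before Sync(2pm); Triage(1pm) before Sync(2pm); Onboarding(2pm) != Triage(1pm).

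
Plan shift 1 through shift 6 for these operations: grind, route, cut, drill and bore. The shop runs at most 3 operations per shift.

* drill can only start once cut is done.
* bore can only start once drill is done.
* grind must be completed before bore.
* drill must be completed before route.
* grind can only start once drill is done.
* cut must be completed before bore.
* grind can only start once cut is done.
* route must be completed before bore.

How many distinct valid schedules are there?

27

Splitting on grind: it can be shift 3 (6), shift 4 (11), shift 5 (10). Listing each branch's schedules as (route, cut, drill, bore) by shift number:
grind=shift 3: (3,1,2,4) (3,1,2,5) (3,1,2,6) (4,1,2,5) (4,1,2,6) (5,1,2,6) — 6.
grind=shift 4: (3,1,2,5) (3,1,2,6) (4,1,2,5) (4,1,2,6) (4,1,3,5) (4,1,3,6) (4,2,3,5) (4,2,3,6) (5,1,2,6) (5,1,3,6) (5,2,3,6) — 11.
grind=shift 5: (3,1,2,6) (4,1,2,6) (4,1,3,6) (4,2,3,6) (5,1,2,6) (5,1,3,6) (5,1,4,6) (5,2,3,6) (5,2,4,6) (5,3,4,6) — 10.
Summing: 6 + 11 + 10 = 27.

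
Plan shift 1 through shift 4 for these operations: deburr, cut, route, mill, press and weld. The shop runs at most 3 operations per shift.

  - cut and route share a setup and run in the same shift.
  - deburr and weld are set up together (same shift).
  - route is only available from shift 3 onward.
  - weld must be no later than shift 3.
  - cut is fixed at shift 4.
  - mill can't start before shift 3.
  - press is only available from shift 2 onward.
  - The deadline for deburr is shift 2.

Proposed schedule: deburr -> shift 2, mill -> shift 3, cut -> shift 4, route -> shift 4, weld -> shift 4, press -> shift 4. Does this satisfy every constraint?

Invalid. weld must be no later than shift 3.

The shop runs at most 3 operations per shift — violated.
cut and route share a setup and run in the same shift — holds.
The deadline for deburr is shift 2 — holds.
route is only available from shift 3 onward — holds.
press is only available from shift 2 onward — holds.
deburr and weld are set up together (same shift) — violated.
mill can't start before shift 3 — holds.
weld must be no later than shift 3 — violated.
cut is fixed at shift 4 — holds.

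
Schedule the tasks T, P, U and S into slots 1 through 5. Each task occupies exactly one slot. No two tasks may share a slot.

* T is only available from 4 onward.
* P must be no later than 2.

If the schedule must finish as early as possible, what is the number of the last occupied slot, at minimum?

With at most 1 per slot and 4 tasks, at least 4 slots are needed.
T can't be placed before 4, so the schedule must run through at least slot 4.
4 works (last occupied slot: 4): for example U=2, P=1, S=3, T=4.

slot 4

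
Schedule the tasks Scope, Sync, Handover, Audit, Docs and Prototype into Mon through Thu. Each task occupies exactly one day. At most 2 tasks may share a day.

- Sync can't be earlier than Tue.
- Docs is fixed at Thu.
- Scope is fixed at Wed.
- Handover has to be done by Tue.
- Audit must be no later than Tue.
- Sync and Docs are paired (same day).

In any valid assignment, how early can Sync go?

Thu

Sync is available from Tue; Sync must be in the same day as Docs, which can't be before Thu, so Sync is at least Thu.
Sync at Thu is achievable: Scope -> Wed; Handover -> Mon; Sync -> Thu; Prototype -> Tue; Docs -> Thu; Audit -> Mon.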